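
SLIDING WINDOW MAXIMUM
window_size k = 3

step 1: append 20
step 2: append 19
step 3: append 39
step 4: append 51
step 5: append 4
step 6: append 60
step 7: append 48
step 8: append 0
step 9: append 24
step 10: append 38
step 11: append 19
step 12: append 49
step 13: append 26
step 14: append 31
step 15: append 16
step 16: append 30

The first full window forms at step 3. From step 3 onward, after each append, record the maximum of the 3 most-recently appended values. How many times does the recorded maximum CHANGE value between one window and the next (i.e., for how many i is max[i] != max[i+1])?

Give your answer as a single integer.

step 1: append 20 -> window=[20] (not full yet)
step 2: append 19 -> window=[20, 19] (not full yet)
step 3: append 39 -> window=[20, 19, 39] -> max=39
step 4: append 51 -> window=[19, 39, 51] -> max=51
step 5: append 4 -> window=[39, 51, 4] -> max=51
step 6: append 60 -> window=[51, 4, 60] -> max=60
step 7: append 48 -> window=[4, 60, 48] -> max=60
step 8: append 0 -> window=[60, 48, 0] -> max=60
step 9: append 24 -> window=[48, 0, 24] -> max=48
step 10: append 38 -> window=[0, 24, 38] -> max=38
step 11: append 19 -> window=[24, 38, 19] -> max=38
step 12: append 49 -> window=[38, 19, 49] -> max=49
step 13: append 26 -> window=[19, 49, 26] -> max=49
step 14: append 31 -> window=[49, 26, 31] -> max=49
step 15: append 16 -> window=[26, 31, 16] -> max=31
step 16: append 30 -> window=[31, 16, 30] -> max=31
Recorded maximums: 39 51 51 60 60 60 48 38 38 49 49 49 31 31
Changes between consecutive maximums: 6

Answer: 6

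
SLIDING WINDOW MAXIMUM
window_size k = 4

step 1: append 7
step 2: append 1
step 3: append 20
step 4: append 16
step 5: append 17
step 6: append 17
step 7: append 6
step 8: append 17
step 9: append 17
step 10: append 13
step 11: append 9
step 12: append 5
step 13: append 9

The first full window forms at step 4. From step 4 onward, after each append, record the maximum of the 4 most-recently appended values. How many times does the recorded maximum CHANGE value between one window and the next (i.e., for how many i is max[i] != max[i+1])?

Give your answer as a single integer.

Answer: 2

Derivation:
step 1: append 7 -> window=[7] (not full yet)
step 2: append 1 -> window=[7, 1] (not full yet)
step 3: append 20 -> window=[7, 1, 20] (not full yet)
step 4: append 16 -> window=[7, 1, 20, 16] -> max=20
step 5: append 17 -> window=[1, 20, 16, 17] -> max=20
step 6: append 17 -> window=[20, 16, 17, 17] -> max=20
step 7: append 6 -> window=[16, 17, 17, 6] -> max=17
step 8: append 17 -> window=[17, 17, 6, 17] -> max=17
step 9: append 17 -> window=[17, 6, 17, 17] -> max=17
step 10: append 13 -> window=[6, 17, 17, 13] -> max=17
step 11: append 9 -> window=[17, 17, 13, 9] -> max=17
step 12: append 5 -> window=[17, 13, 9, 5] -> max=17
step 13: append 9 -> window=[13, 9, 5, 9] -> max=13
Recorded maximums: 20 20 20 17 17 17 17 17 17 13
Changes between consecutive maximums: 2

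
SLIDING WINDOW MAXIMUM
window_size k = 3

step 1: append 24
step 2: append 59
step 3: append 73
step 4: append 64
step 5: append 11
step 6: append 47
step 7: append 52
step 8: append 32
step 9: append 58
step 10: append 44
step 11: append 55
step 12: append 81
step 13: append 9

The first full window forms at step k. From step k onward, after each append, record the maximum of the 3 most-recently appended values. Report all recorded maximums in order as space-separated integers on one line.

Answer: 73 73 73 64 52 52 58 58 58 81 81

Derivation:
step 1: append 24 -> window=[24] (not full yet)
step 2: append 59 -> window=[24, 59] (not full yet)
step 3: append 73 -> window=[24, 59, 73] -> max=73
step 4: append 64 -> window=[59, 73, 64] -> max=73
step 5: append 11 -> window=[73, 64, 11] -> max=73
step 6: append 47 -> window=[64, 11, 47] -> max=64
step 7: append 52 -> window=[11, 47, 52] -> max=52
step 8: append 32 -> window=[47, 52, 32] -> max=52
step 9: append 58 -> window=[52, 32, 58] -> max=58
step 10: append 44 -> window=[32, 58, 44] -> max=58
step 11: append 55 -> window=[58, 44, 55] -> max=58
step 12: append 81 -> window=[44, 55, 81] -> max=81
step 13: append 9 -> window=[55, 81, 9] -> max=81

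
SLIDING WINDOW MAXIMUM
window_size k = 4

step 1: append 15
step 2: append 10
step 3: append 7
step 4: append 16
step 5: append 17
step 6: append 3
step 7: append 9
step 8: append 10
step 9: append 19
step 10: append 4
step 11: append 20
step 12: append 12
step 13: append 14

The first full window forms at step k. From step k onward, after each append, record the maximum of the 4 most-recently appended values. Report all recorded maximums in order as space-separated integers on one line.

Answer: 16 17 17 17 17 19 19 20 20 20

Derivation:
step 1: append 15 -> window=[15] (not full yet)
step 2: append 10 -> window=[15, 10] (not full yet)
step 3: append 7 -> window=[15, 10, 7] (not full yet)
step 4: append 16 -> window=[15, 10, 7, 16] -> max=16
step 5: append 17 -> window=[10, 7, 16, 17] -> max=17
step 6: append 3 -> window=[7, 16, 17, 3] -> max=17
step 7: append 9 -> window=[16, 17, 3, 9] -> max=17
step 8: append 10 -> window=[17, 3, 9, 10] -> max=17
step 9: append 19 -> window=[3, 9, 10, 19] -> max=19
step 10: append 4 -> window=[9, 10, 19, 4] -> max=19
step 11: append 20 -> window=[10, 19, 4, 20] -> max=20
step 12: append 12 -> window=[19, 4, 20, 12] -> max=20
step 13: append 14 -> window=[4, 20, 12, 14] -> max=20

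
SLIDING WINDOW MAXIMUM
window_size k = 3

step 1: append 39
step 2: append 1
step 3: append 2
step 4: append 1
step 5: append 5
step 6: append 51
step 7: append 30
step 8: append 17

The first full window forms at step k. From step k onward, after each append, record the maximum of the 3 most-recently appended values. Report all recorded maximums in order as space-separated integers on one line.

Answer: 39 2 5 51 51 51

Derivation:
step 1: append 39 -> window=[39] (not full yet)
step 2: append 1 -> window=[39, 1] (not full yet)
step 3: append 2 -> window=[39, 1, 2] -> max=39
step 4: append 1 -> window=[1, 2, 1] -> max=2
step 5: append 5 -> window=[2, 1, 5] -> max=5
step 6: append 51 -> window=[1, 5, 51] -> max=51
step 7: append 30 -> window=[5, 51, 30] -> max=51
step 8: append 17 -> window=[51, 30, 17] -> max=51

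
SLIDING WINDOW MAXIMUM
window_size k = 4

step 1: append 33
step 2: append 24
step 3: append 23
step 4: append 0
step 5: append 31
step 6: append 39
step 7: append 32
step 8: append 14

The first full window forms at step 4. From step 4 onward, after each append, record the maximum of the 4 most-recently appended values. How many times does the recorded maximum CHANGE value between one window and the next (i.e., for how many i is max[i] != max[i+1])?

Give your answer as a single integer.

Answer: 2

Derivation:
step 1: append 33 -> window=[33] (not full yet)
step 2: append 24 -> window=[33, 24] (not full yet)
step 3: append 23 -> window=[33, 24, 23] (not full yet)
step 4: append 0 -> window=[33, 24, 23, 0] -> max=33
step 5: append 31 -> window=[24, 23, 0, 31] -> max=31
step 6: append 39 -> window=[23, 0, 31, 39] -> max=39
step 7: append 32 -> window=[0, 31, 39, 32] -> max=39
step 8: append 14 -> window=[31, 39, 32, 14] -> max=39
Recorded maximums: 33 31 39 39 39
Changes between consecutive maximums: 2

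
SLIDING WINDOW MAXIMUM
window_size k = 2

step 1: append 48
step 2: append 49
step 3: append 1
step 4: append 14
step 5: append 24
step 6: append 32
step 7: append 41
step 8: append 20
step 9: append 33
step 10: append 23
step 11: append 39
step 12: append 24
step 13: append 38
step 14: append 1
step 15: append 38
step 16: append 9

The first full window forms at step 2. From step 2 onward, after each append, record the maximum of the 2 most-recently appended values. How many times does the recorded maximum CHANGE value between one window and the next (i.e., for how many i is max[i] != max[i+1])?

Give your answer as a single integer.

Answer: 7

Derivation:
step 1: append 48 -> window=[48] (not full yet)
step 2: append 49 -> window=[48, 49] -> max=49
step 3: append 1 -> window=[49, 1] -> max=49
step 4: append 14 -> window=[1, 14] -> max=14
step 5: append 24 -> window=[14, 24] -> max=24
step 6: append 32 -> window=[24, 32] -> max=32
step 7: append 41 -> window=[32, 41] -> max=41
step 8: append 20 -> window=[41, 20] -> max=41
step 9: append 33 -> window=[20, 33] -> max=33
step 10: append 23 -> window=[33, 23] -> max=33
step 11: append 39 -> window=[23, 39] -> max=39
step 12: append 24 -> window=[39, 24] -> max=39
step 13: append 38 -> window=[24, 38] -> max=38
step 14: append 1 -> window=[38, 1] -> max=38
step 15: append 38 -> window=[1, 38] -> max=38
step 16: append 9 -> window=[38, 9] -> max=38
Recorded maximums: 49 49 14 24 32 41 41 33 33 39 39 38 38 38 38
Changes between consecutive maximums: 7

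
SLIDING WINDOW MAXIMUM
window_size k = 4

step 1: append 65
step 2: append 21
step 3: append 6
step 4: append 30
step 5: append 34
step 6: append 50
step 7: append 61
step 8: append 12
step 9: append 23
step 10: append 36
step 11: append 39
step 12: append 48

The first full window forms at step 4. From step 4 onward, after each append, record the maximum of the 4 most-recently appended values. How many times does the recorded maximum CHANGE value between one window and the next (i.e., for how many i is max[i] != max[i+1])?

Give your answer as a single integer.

step 1: append 65 -> window=[65] (not full yet)
step 2: append 21 -> window=[65, 21] (not full yet)
step 3: append 6 -> window=[65, 21, 6] (not full yet)
step 4: append 30 -> window=[65, 21, 6, 30] -> max=65
step 5: append 34 -> window=[21, 6, 30, 34] -> max=34
step 6: append 50 -> window=[6, 30, 34, 50] -> max=50
step 7: append 61 -> window=[30, 34, 50, 61] -> max=61
step 8: append 12 -> window=[34, 50, 61, 12] -> max=61
step 9: append 23 -> window=[50, 61, 12, 23] -> max=61
step 10: append 36 -> window=[61, 12, 23, 36] -> max=61
step 11: append 39 -> window=[12, 23, 36, 39] -> max=39
step 12: append 48 -> window=[23, 36, 39, 48] -> max=48
Recorded maximums: 65 34 50 61 61 61 61 39 48
Changes between consecutive maximums: 5

Answer: 5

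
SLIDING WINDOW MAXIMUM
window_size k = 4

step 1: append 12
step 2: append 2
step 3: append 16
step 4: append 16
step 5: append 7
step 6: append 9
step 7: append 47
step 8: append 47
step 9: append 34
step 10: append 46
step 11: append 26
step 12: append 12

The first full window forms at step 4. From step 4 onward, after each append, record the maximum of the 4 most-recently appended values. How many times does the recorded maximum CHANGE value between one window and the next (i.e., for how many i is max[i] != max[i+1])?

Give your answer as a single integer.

Answer: 2

Derivation:
step 1: append 12 -> window=[12] (not full yet)
step 2: append 2 -> window=[12, 2] (not full yet)
step 3: append 16 -> window=[12, 2, 16] (not full yet)
step 4: append 16 -> window=[12, 2, 16, 16] -> max=16
step 5: append 7 -> window=[2, 16, 16, 7] -> max=16
step 6: append 9 -> window=[16, 16, 7, 9] -> max=16
step 7: append 47 -> window=[16, 7, 9, 47] -> max=47
step 8: append 47 -> window=[7, 9, 47, 47] -> max=47
step 9: append 34 -> window=[9, 47, 47, 34] -> max=47
step 10: append 46 -> window=[47, 47, 34, 46] -> max=47
step 11: append 26 -> window=[47, 34, 46, 26] -> max=47
step 12: append 12 -> window=[34, 46, 26, 12] -> max=46
Recorded maximums: 16 16 16 47 47 47 47 47 46
Changes between consecutive maximums: 2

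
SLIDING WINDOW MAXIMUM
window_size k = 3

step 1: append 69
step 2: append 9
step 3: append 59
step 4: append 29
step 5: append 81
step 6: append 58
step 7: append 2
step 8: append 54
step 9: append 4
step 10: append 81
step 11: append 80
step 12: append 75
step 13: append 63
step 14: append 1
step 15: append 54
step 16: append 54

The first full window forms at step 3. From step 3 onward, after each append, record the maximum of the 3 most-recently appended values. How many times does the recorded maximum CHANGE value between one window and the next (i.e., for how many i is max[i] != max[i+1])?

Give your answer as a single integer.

Answer: 9

Derivation:
step 1: append 69 -> window=[69] (not full yet)
step 2: append 9 -> window=[69, 9] (not full yet)
step 3: append 59 -> window=[69, 9, 59] -> max=69
step 4: append 29 -> window=[9, 59, 29] -> max=59
step 5: append 81 -> window=[59, 29, 81] -> max=81
step 6: append 58 -> window=[29, 81, 58] -> max=81
step 7: append 2 -> window=[81, 58, 2] -> max=81
step 8: append 54 -> window=[58, 2, 54] -> max=58
step 9: append 4 -> window=[2, 54, 4] -> max=54
step 10: append 81 -> window=[54, 4, 81] -> max=81
step 11: append 80 -> window=[4, 81, 80] -> max=81
step 12: append 75 -> window=[81, 80, 75] -> max=81
step 13: append 63 -> window=[80, 75, 63] -> max=80
step 14: append 1 -> window=[75, 63, 1] -> max=75
step 15: append 54 -> window=[63, 1, 54] -> max=63
step 16: append 54 -> window=[1, 54, 54] -> max=54
Recorded maximums: 69 59 81 81 81 58 54 81 81 81 80 75 63 54
Changes between consecutive maximums: 9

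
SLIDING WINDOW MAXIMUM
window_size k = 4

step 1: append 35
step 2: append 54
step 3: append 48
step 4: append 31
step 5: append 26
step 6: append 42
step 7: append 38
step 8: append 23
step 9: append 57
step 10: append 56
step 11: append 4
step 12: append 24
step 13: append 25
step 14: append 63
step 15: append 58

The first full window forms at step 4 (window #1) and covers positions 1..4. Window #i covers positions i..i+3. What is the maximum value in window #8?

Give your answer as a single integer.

Answer: 57

Derivation:
step 1: append 35 -> window=[35] (not full yet)
step 2: append 54 -> window=[35, 54] (not full yet)
step 3: append 48 -> window=[35, 54, 48] (not full yet)
step 4: append 31 -> window=[35, 54, 48, 31] -> max=54
step 5: append 26 -> window=[54, 48, 31, 26] -> max=54
step 6: append 42 -> window=[48, 31, 26, 42] -> max=48
step 7: append 38 -> window=[31, 26, 42, 38] -> max=42
step 8: append 23 -> window=[26, 42, 38, 23] -> max=42
step 9: append 57 -> window=[42, 38, 23, 57] -> max=57
step 10: append 56 -> window=[38, 23, 57, 56] -> max=57
step 11: append 4 -> window=[23, 57, 56, 4] -> max=57
Window #8 max = 57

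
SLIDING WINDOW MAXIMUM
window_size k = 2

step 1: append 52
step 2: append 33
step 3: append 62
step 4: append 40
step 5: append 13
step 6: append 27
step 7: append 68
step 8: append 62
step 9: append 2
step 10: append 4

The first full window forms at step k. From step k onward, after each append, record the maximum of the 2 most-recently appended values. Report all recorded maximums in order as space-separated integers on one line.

step 1: append 52 -> window=[52] (not full yet)
step 2: append 33 -> window=[52, 33] -> max=52
step 3: append 62 -> window=[33, 62] -> max=62
step 4: append 40 -> window=[62, 40] -> max=62
step 5: append 13 -> window=[40, 13] -> max=40
step 6: append 27 -> window=[13, 27] -> max=27
step 7: append 68 -> window=[27, 68] -> max=68
step 8: append 62 -> window=[68, 62] -> max=68
step 9: append 2 -> window=[62, 2] -> max=62
step 10: append 4 -> window=[2, 4] -> max=4

Answer: 52 62 62 40 27 68 68 62 4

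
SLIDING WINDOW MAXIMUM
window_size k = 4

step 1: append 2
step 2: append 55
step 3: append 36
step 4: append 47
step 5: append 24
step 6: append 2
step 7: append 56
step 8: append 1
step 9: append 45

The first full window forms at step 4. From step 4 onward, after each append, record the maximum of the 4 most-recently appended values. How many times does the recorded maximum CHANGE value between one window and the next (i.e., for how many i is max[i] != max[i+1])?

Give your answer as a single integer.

step 1: append 2 -> window=[2] (not full yet)
step 2: append 55 -> window=[2, 55] (not full yet)
step 3: append 36 -> window=[2, 55, 36] (not full yet)
step 4: append 47 -> window=[2, 55, 36, 47] -> max=55
step 5: append 24 -> window=[55, 36, 47, 24] -> max=55
step 6: append 2 -> window=[36, 47, 24, 2] -> max=47
step 7: append 56 -> window=[47, 24, 2, 56] -> max=56
step 8: append 1 -> window=[24, 2, 56, 1] -> max=56
step 9: append 45 -> window=[2, 56, 1, 45] -> max=56
Recorded maximums: 55 55 47 56 56 56
Changes between consecutive maximums: 2

Answer: 2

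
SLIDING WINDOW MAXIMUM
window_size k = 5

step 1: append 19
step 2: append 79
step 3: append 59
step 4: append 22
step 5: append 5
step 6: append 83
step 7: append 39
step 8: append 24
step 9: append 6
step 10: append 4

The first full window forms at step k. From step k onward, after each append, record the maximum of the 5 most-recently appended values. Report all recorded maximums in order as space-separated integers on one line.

step 1: append 19 -> window=[19] (not full yet)
step 2: append 79 -> window=[19, 79] (not full yet)
step 3: append 59 -> window=[19, 79, 59] (not full yet)
step 4: append 22 -> window=[19, 79, 59, 22] (not full yet)
step 5: append 5 -> window=[19, 79, 59, 22, 5] -> max=79
step 6: append 83 -> window=[79, 59, 22, 5, 83] -> max=83
step 7: append 39 -> window=[59, 22, 5, 83, 39] -> max=83
step 8: append 24 -> window=[22, 5, 83, 39, 24] -> max=83
step 9: append 6 -> window=[5, 83, 39, 24, 6] -> max=83
step 10: append 4 -> window=[83, 39, 24, 6, 4] -> max=83

Answer: 79 83 83 83 83 83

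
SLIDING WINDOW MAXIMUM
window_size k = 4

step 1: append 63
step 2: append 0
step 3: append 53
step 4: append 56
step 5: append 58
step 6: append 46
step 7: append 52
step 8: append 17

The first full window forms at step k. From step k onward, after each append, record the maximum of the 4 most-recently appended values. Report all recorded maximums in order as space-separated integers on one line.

step 1: append 63 -> window=[63] (not full yet)
step 2: append 0 -> window=[63, 0] (not full yet)
step 3: append 53 -> window=[63, 0, 53] (not full yet)
step 4: append 56 -> window=[63, 0, 53, 56] -> max=63
step 5: append 58 -> window=[0, 53, 56, 58] -> max=58
step 6: append 46 -> window=[53, 56, 58, 46] -> max=58
step 7: append 52 -> window=[56, 58, 46, 52] -> max=58
step 8: append 17 -> window=[58, 46, 52, 17] -> max=58

Answer: 63 58 58 58 58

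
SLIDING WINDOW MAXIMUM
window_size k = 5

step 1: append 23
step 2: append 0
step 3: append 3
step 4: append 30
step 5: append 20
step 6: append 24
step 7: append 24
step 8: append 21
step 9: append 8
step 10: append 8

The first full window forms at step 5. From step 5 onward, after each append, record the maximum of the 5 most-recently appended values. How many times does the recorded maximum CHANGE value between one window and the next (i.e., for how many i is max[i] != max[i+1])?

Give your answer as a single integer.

Answer: 1

Derivation:
step 1: append 23 -> window=[23] (not full yet)
step 2: append 0 -> window=[23, 0] (not full yet)
step 3: append 3 -> window=[23, 0, 3] (not full yet)
step 4: append 30 -> window=[23, 0, 3, 30] (not full yet)
step 5: append 20 -> window=[23, 0, 3, 30, 20] -> max=30
step 6: append 24 -> window=[0, 3, 30, 20, 24] -> max=30
step 7: append 24 -> window=[3, 30, 20, 24, 24] -> max=30
step 8: append 21 -> window=[30, 20, 24, 24, 21] -> max=30
step 9: append 8 -> window=[20, 24, 24, 21, 8] -> max=24
step 10: append 8 -> window=[24, 24, 21, 8, 8] -> max=24
Recorded maximums: 30 30 30 30 24 24
Changes between consecutive maximums: 1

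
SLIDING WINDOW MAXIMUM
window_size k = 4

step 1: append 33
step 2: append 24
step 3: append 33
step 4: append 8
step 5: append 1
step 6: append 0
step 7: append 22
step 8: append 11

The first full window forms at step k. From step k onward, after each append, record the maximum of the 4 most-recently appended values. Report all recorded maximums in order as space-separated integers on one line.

Answer: 33 33 33 22 22

Derivation:
step 1: append 33 -> window=[33] (not full yet)
step 2: append 24 -> window=[33, 24] (not full yet)
step 3: append 33 -> window=[33, 24, 33] (not full yet)
step 4: append 8 -> window=[33, 24, 33, 8] -> max=33
step 5: append 1 -> window=[24, 33, 8, 1] -> max=33
step 6: append 0 -> window=[33, 8, 1, 0] -> max=33
step 7: append 22 -> window=[8, 1, 0, 22] -> max=22
step 8: append 11 -> window=[1, 0, 22, 11] -> max=22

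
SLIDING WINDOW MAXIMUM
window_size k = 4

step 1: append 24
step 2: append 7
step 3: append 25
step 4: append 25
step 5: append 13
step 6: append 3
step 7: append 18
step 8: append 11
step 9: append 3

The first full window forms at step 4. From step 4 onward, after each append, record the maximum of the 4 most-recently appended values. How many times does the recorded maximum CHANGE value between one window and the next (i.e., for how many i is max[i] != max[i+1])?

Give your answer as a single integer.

Answer: 1

Derivation:
step 1: append 24 -> window=[24] (not full yet)
step 2: append 7 -> window=[24, 7] (not full yet)
step 3: append 25 -> window=[24, 7, 25] (not full yet)
step 4: append 25 -> window=[24, 7, 25, 25] -> max=25
step 5: append 13 -> window=[7, 25, 25, 13] -> max=25
step 6: append 3 -> window=[25, 25, 13, 3] -> max=25
step 7: append 18 -> window=[25, 13, 3, 18] -> max=25
step 8: append 11 -> window=[13, 3, 18, 11] -> max=18
step 9: append 3 -> window=[3, 18, 11, 3] -> max=18
Recorded maximums: 25 25 25 25 18 18
Changes between consecutive maximums: 1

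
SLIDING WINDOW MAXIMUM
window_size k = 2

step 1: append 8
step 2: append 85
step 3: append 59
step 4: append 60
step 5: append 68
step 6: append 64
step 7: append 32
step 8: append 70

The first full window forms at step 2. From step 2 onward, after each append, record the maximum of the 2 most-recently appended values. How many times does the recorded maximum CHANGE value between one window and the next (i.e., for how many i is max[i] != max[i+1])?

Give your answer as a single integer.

step 1: append 8 -> window=[8] (not full yet)
step 2: append 85 -> window=[8, 85] -> max=85
step 3: append 59 -> window=[85, 59] -> max=85
step 4: append 60 -> window=[59, 60] -> max=60
step 5: append 68 -> window=[60, 68] -> max=68
step 6: append 64 -> window=[68, 64] -> max=68
step 7: append 32 -> window=[64, 32] -> max=64
step 8: append 70 -> window=[32, 70] -> max=70
Recorded maximums: 85 85 60 68 68 64 70
Changes between consecutive maximums: 4

Answer: 4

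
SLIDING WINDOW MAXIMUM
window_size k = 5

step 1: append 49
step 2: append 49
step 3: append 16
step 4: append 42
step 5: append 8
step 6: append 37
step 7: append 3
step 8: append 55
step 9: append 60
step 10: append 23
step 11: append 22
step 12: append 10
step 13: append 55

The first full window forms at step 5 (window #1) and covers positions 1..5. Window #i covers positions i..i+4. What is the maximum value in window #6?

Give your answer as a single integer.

step 1: append 49 -> window=[49] (not full yet)
step 2: append 49 -> window=[49, 49] (not full yet)
step 3: append 16 -> window=[49, 49, 16] (not full yet)
step 4: append 42 -> window=[49, 49, 16, 42] (not full yet)
step 5: append 8 -> window=[49, 49, 16, 42, 8] -> max=49
step 6: append 37 -> window=[49, 16, 42, 8, 37] -> max=49
step 7: append 3 -> window=[16, 42, 8, 37, 3] -> max=42
step 8: append 55 -> window=[42, 8, 37, 3, 55] -> max=55
step 9: append 60 -> window=[8, 37, 3, 55, 60] -> max=60
step 10: append 23 -> window=[37, 3, 55, 60, 23] -> max=60
Window #6 max = 60

Answer: 60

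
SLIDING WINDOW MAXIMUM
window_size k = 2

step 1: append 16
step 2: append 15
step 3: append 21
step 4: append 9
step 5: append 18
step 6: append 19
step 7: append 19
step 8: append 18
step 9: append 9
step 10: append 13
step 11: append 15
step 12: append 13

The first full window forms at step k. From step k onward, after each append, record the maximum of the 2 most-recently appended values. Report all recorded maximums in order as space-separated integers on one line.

Answer: 16 21 21 18 19 19 19 18 13 15 15

Derivation:
step 1: append 16 -> window=[16] (not full yet)
step 2: append 15 -> window=[16, 15] -> max=16
step 3: append 21 -> window=[15, 21] -> max=21
step 4: append 9 -> window=[21, 9] -> max=21
step 5: append 18 -> window=[9, 18] -> max=18
step 6: append 19 -> window=[18, 19] -> max=19
step 7: append 19 -> window=[19, 19] -> max=19
step 8: append 18 -> window=[19, 18] -> max=19
step 9: append 9 -> window=[18, 9] -> max=18
step 10: append 13 -> window=[9, 13] -> max=13
step 11: append 15 -> window=[13, 15] -> max=15
step 12: append 13 -> window=[15, 13] -> max=15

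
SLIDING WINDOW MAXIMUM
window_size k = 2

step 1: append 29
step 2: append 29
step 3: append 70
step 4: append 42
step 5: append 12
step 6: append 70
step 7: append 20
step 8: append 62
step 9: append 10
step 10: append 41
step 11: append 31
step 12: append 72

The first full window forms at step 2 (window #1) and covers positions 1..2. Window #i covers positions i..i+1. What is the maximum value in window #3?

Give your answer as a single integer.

step 1: append 29 -> window=[29] (not full yet)
step 2: append 29 -> window=[29, 29] -> max=29
step 3: append 70 -> window=[29, 70] -> max=70
step 4: append 42 -> window=[70, 42] -> max=70
Window #3 max = 70

Answer: 70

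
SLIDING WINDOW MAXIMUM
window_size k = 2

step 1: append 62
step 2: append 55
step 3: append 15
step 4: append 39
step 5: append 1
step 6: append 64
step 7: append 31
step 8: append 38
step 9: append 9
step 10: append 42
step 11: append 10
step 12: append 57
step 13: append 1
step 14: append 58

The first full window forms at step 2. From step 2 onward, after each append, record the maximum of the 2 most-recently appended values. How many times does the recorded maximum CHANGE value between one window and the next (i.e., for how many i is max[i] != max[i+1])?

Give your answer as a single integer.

step 1: append 62 -> window=[62] (not full yet)
step 2: append 55 -> window=[62, 55] -> max=62
step 3: append 15 -> window=[55, 15] -> max=55
step 4: append 39 -> window=[15, 39] -> max=39
step 5: append 1 -> window=[39, 1] -> max=39
step 6: append 64 -> window=[1, 64] -> max=64
step 7: append 31 -> window=[64, 31] -> max=64
step 8: append 38 -> window=[31, 38] -> max=38
step 9: append 9 -> window=[38, 9] -> max=38
step 10: append 42 -> window=[9, 42] -> max=42
step 11: append 10 -> window=[42, 10] -> max=42
step 12: append 57 -> window=[10, 57] -> max=57
step 13: append 1 -> window=[57, 1] -> max=57
step 14: append 58 -> window=[1, 58] -> max=58
Recorded maximums: 62 55 39 39 64 64 38 38 42 42 57 57 58
Changes between consecutive maximums: 7

Answer: 7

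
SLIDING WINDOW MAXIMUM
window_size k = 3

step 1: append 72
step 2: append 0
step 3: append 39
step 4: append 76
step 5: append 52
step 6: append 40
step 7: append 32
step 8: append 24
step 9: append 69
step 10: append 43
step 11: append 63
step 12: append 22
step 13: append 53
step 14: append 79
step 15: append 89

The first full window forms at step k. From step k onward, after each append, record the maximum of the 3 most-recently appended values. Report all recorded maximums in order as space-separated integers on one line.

Answer: 72 76 76 76 52 40 69 69 69 63 63 79 89

Derivation:
step 1: append 72 -> window=[72] (not full yet)
step 2: append 0 -> window=[72, 0] (not full yet)
step 3: append 39 -> window=[72, 0, 39] -> max=72
step 4: append 76 -> window=[0, 39, 76] -> max=76
step 5: append 52 -> window=[39, 76, 52] -> max=76
step 6: append 40 -> window=[76, 52, 40] -> max=76
step 7: append 32 -> window=[52, 40, 32] -> max=52
step 8: append 24 -> window=[40, 32, 24] -> max=40
step 9: append 69 -> window=[32, 24, 69] -> max=69
step 10: append 43 -> window=[24, 69, 43] -> max=69
step 11: append 63 -> window=[69, 43, 63] -> max=69
step 12: append 22 -> window=[43, 63, 22] -> max=63
step 13: append 53 -> window=[63, 22, 53] -> max=63
step 14: append 79 -> window=[22, 53, 79] -> max=79
step 15: append 89 -> window=[53, 79, 89] -> max=89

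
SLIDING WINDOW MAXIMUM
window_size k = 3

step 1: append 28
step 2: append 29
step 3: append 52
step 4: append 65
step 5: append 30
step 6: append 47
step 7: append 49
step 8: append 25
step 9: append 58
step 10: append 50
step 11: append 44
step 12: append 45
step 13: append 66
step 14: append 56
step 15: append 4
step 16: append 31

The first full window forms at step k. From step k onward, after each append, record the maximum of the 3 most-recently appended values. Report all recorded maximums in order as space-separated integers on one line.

step 1: append 28 -> window=[28] (not full yet)
step 2: append 29 -> window=[28, 29] (not full yet)
step 3: append 52 -> window=[28, 29, 52] -> max=52
step 4: append 65 -> window=[29, 52, 65] -> max=65
step 5: append 30 -> window=[52, 65, 30] -> max=65
step 6: append 47 -> window=[65, 30, 47] -> max=65
step 7: append 49 -> window=[30, 47, 49] -> max=49
step 8: append 25 -> window=[47, 49, 25] -> max=49
step 9: append 58 -> window=[49, 25, 58] -> max=58
step 10: append 50 -> window=[25, 58, 50] -> max=58
step 11: append 44 -> window=[58, 50, 44] -> max=58
step 12: append 45 -> window=[50, 44, 45] -> max=50
step 13: append 66 -> window=[44, 45, 66] -> max=66
step 14: append 56 -> window=[45, 66, 56] -> max=66
step 15: append 4 -> window=[66, 56, 4] -> max=66
step 16: append 31 -> window=[56, 4, 31] -> max=56

Answer: 52 65 65 65 49 49 58 58 58 50 66 66 66 56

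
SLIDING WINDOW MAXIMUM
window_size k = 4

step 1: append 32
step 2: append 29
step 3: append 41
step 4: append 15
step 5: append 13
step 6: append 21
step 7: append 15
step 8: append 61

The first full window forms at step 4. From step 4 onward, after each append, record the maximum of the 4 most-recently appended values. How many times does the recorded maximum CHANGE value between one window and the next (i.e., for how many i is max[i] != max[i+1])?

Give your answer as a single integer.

Answer: 2

Derivation:
step 1: append 32 -> window=[32] (not full yet)
step 2: append 29 -> window=[32, 29] (not full yet)
step 3: append 41 -> window=[32, 29, 41] (not full yet)
step 4: append 15 -> window=[32, 29, 41, 15] -> max=41
step 5: append 13 -> window=[29, 41, 15, 13] -> max=41
step 6: append 21 -> window=[41, 15, 13, 21] -> max=41
step 7: append 15 -> window=[15, 13, 21, 15] -> max=21
step 8: append 61 -> window=[13, 21, 15, 61] -> max=61
Recorded maximums: 41 41 41 21 61
Changes between consecutive maximums: 2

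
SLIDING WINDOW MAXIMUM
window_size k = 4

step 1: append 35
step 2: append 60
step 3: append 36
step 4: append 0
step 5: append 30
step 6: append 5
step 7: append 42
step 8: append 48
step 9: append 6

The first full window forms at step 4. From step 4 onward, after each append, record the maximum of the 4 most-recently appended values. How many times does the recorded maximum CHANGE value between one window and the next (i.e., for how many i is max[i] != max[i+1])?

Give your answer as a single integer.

step 1: append 35 -> window=[35] (not full yet)
step 2: append 60 -> window=[35, 60] (not full yet)
step 3: append 36 -> window=[35, 60, 36] (not full yet)
step 4: append 0 -> window=[35, 60, 36, 0] -> max=60
step 5: append 30 -> window=[60, 36, 0, 30] -> max=60
step 6: append 5 -> window=[36, 0, 30, 5] -> max=36
step 7: append 42 -> window=[0, 30, 5, 42] -> max=42
step 8: append 48 -> window=[30, 5, 42, 48] -> max=48
step 9: append 6 -> window=[5, 42, 48, 6] -> max=48
Recorded maximums: 60 60 36 42 48 48
Changes between consecutive maximums: 3

Answer: 3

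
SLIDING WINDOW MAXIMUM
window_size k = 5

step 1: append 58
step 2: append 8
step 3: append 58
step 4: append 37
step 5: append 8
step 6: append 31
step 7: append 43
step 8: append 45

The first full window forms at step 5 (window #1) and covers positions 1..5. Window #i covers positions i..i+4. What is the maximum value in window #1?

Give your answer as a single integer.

Answer: 58

Derivation:
step 1: append 58 -> window=[58] (not full yet)
step 2: append 8 -> window=[58, 8] (not full yet)
step 3: append 58 -> window=[58, 8, 58] (not full yet)
step 4: append 37 -> window=[58, 8, 58, 37] (not full yet)
step 5: append 8 -> window=[58, 8, 58, 37, 8] -> max=58
Window #1 max = 58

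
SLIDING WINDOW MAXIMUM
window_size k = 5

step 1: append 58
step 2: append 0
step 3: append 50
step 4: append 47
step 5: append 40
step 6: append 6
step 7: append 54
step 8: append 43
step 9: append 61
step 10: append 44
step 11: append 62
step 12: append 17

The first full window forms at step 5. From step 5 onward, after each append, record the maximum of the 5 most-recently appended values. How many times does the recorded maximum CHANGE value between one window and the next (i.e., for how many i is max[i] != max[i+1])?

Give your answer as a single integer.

Answer: 4

Derivation:
step 1: append 58 -> window=[58] (not full yet)
step 2: append 0 -> window=[58, 0] (not full yet)
step 3: append 50 -> window=[58, 0, 50] (not full yet)
step 4: append 47 -> window=[58, 0, 50, 47] (not full yet)
step 5: append 40 -> window=[58, 0, 50, 47, 40] -> max=58
step 6: append 6 -> window=[0, 50, 47, 40, 6] -> max=50
step 7: append 54 -> window=[50, 47, 40, 6, 54] -> max=54
step 8: append 43 -> window=[47, 40, 6, 54, 43] -> max=54
step 9: append 61 -> window=[40, 6, 54, 43, 61] -> max=61
step 10: append 44 -> window=[6, 54, 43, 61, 44] -> max=61
step 11: append 62 -> window=[54, 43, 61, 44, 62] -> max=62
step 12: append 17 -> window=[43, 61, 44, 62, 17] -> max=62
Recorded maximums: 58 50 54 54 61 61 62 62
Changes between consecutive maximums: 4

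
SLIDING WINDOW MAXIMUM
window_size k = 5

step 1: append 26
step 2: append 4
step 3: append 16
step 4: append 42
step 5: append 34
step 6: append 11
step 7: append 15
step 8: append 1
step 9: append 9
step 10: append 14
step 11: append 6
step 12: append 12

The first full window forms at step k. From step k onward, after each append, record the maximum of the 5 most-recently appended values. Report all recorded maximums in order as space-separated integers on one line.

step 1: append 26 -> window=[26] (not full yet)
step 2: append 4 -> window=[26, 4] (not full yet)
step 3: append 16 -> window=[26, 4, 16] (not full yet)
step 4: append 42 -> window=[26, 4, 16, 42] (not full yet)
step 5: append 34 -> window=[26, 4, 16, 42, 34] -> max=42
step 6: append 11 -> window=[4, 16, 42, 34, 11] -> max=42
step 7: append 15 -> window=[16, 42, 34, 11, 15] -> max=42
step 8: append 1 -> window=[42, 34, 11, 15, 1] -> max=42
step 9: append 9 -> window=[34, 11, 15, 1, 9] -> max=34
step 10: append 14 -> window=[11, 15, 1, 9, 14] -> max=15
step 11: append 6 -> window=[15, 1, 9, 14, 6] -> max=15
step 12: append 12 -> window=[1, 9, 14, 6, 12] -> max=14

Answer: 42 42 42 42 34 15 15 14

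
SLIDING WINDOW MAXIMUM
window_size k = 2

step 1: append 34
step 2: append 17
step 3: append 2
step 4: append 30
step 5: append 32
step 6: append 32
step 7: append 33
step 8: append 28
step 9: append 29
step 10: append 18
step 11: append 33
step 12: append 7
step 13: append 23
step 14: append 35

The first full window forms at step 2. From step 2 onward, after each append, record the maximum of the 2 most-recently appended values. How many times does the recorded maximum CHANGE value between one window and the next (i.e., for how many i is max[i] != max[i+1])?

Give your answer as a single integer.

step 1: append 34 -> window=[34] (not full yet)
step 2: append 17 -> window=[34, 17] -> max=34
step 3: append 2 -> window=[17, 2] -> max=17
step 4: append 30 -> window=[2, 30] -> max=30
step 5: append 32 -> window=[30, 32] -> max=32
step 6: append 32 -> window=[32, 32] -> max=32
step 7: append 33 -> window=[32, 33] -> max=33
step 8: append 28 -> window=[33, 28] -> max=33
step 9: append 29 -> window=[28, 29] -> max=29
step 10: append 18 -> window=[29, 18] -> max=29
step 11: append 33 -> window=[18, 33] -> max=33
step 12: append 7 -> window=[33, 7] -> max=33
step 13: append 23 -> window=[7, 23] -> max=23
step 14: append 35 -> window=[23, 35] -> max=35
Recorded maximums: 34 17 30 32 32 33 33 29 29 33 33 23 35
Changes between consecutive maximums: 8

Answer: 8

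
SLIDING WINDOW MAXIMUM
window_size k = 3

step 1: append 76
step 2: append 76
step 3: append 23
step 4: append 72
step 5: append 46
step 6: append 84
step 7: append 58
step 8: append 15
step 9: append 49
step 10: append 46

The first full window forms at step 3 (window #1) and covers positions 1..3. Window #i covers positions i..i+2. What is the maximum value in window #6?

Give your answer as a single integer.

step 1: append 76 -> window=[76] (not full yet)
step 2: append 76 -> window=[76, 76] (not full yet)
step 3: append 23 -> window=[76, 76, 23] -> max=76
step 4: append 72 -> window=[76, 23, 72] -> max=76
step 5: append 46 -> window=[23, 72, 46] -> max=72
step 6: append 84 -> window=[72, 46, 84] -> max=84
step 7: append 58 -> window=[46, 84, 58] -> max=84
step 8: append 15 -> window=[84, 58, 15] -> max=84
Window #6 max = 84

Answer: 84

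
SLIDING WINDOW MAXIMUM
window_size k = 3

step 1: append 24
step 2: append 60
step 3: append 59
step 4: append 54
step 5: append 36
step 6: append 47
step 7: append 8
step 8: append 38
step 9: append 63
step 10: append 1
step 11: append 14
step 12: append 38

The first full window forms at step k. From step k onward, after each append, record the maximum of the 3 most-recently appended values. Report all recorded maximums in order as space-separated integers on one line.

Answer: 60 60 59 54 47 47 63 63 63 38

Derivation:
step 1: append 24 -> window=[24] (not full yet)
step 2: append 60 -> window=[24, 60] (not full yet)
step 3: append 59 -> window=[24, 60, 59] -> max=60
step 4: append 54 -> window=[60, 59, 54] -> max=60
step 5: append 36 -> window=[59, 54, 36] -> max=59
step 6: append 47 -> window=[54, 36, 47] -> max=54
step 7: append 8 -> window=[36, 47, 8] -> max=47
step 8: append 38 -> window=[47, 8, 38] -> max=47
step 9: append 63 -> window=[8, 38, 63] -> max=63
step 10: append 1 -> window=[38, 63, 1] -> max=63
step 11: append 14 -> window=[63, 1, 14] -> max=63
step 12: append 38 -> window=[1, 14, 38] -> max=38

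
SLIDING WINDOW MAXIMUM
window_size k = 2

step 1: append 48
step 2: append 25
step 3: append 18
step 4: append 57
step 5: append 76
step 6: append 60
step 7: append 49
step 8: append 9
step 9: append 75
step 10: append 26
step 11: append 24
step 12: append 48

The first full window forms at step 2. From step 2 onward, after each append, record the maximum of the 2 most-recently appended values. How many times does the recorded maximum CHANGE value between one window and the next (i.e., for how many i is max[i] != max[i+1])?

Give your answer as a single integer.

Answer: 8

Derivation:
step 1: append 48 -> window=[48] (not full yet)
step 2: append 25 -> window=[48, 25] -> max=48
step 3: append 18 -> window=[25, 18] -> max=25
step 4: append 57 -> window=[18, 57] -> max=57
step 5: append 76 -> window=[57, 76] -> max=76
step 6: append 60 -> window=[76, 60] -> max=76
step 7: append 49 -> window=[60, 49] -> max=60
step 8: append 9 -> window=[49, 9] -> max=49
step 9: append 75 -> window=[9, 75] -> max=75
step 10: append 26 -> window=[75, 26] -> max=75
step 11: append 24 -> window=[26, 24] -> max=26
step 12: append 48 -> window=[24, 48] -> max=48
Recorded maximums: 48 25 57 76 76 60 49 75 75 26 48
Changes between consecutive maximums: 8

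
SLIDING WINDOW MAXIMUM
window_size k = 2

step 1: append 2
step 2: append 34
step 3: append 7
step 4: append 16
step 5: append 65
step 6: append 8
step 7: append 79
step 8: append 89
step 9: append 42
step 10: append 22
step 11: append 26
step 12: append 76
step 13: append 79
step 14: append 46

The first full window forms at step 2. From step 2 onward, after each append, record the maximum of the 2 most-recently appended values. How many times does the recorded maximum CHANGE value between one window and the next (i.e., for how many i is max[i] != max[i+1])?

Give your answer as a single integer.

step 1: append 2 -> window=[2] (not full yet)
step 2: append 34 -> window=[2, 34] -> max=34
step 3: append 7 -> window=[34, 7] -> max=34
step 4: append 16 -> window=[7, 16] -> max=16
step 5: append 65 -> window=[16, 65] -> max=65
step 6: append 8 -> window=[65, 8] -> max=65
step 7: append 79 -> window=[8, 79] -> max=79
step 8: append 89 -> window=[79, 89] -> max=89
step 9: append 42 -> window=[89, 42] -> max=89
step 10: append 22 -> window=[42, 22] -> max=42
step 11: append 26 -> window=[22, 26] -> max=26
step 12: append 76 -> window=[26, 76] -> max=76
step 13: append 79 -> window=[76, 79] -> max=79
step 14: append 46 -> window=[79, 46] -> max=79
Recorded maximums: 34 34 16 65 65 79 89 89 42 26 76 79 79
Changes between consecutive maximums: 8

Answer: 8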